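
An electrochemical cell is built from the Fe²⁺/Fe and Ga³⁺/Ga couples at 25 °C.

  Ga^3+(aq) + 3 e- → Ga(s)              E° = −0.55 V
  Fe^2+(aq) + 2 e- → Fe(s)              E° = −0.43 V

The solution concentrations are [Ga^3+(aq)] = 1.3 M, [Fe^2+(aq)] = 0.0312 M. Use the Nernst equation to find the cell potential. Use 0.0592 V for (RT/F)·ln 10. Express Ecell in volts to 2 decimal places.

Since E°(Fe²⁺/Fe) > E°(Ga³⁺/Ga), Fe²⁺/Fe serves as the cathode.
The standard potential is −0.43 − (−0.55) = +0.12 V and the balanced reaction transfers n = 6 electrons.
Balancing gives 3 Fe^2+(aq) + 2 Ga(s) → 3 Fe(s) + 2 Ga^3+(aq); hence Q = [Ga^3+(aq)]^2 / [Fe^2+(aq)]^3 = 5.56×10^4 (log Q = 4.745).
E = E° − (0.0592/n)·log Q = +0.12 − (0.0592/6)(4.745) = +0.07 V.

+0.07 V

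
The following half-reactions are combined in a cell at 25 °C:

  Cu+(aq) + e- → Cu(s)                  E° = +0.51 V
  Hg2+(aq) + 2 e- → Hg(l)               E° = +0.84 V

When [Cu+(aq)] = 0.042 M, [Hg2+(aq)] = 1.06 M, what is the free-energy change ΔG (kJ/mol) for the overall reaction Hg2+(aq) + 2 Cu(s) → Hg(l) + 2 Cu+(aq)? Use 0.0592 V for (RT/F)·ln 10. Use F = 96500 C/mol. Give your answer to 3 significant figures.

−79.6 kJ/mol

The standard cell potential is +0.84 − (+0.51) = +0.33 V, with n = 2 electrons in the balanced equation.
Q = [Cu+(aq)]^2 / [Hg2+(aq)] = 0.00166, so log Q = −2.779 and E = +0.33 − (0.0592/2)(−2.779) = +0.4123 V.
Then ΔG = −nFE = −2 × 96500 × +0.4123 J/mol = −79.6 kJ/mol.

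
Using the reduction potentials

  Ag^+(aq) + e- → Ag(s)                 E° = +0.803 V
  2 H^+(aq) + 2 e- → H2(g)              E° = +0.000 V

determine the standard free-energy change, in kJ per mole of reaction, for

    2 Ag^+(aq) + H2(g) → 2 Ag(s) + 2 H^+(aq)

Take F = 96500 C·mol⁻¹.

In the reaction as written Ag^+(aq) is reduced, so the Ag⁺/Ag couple is the cathode and 2H⁺/H₂ is the anode.
E°cell = +0.803 − (+0.000) = +0.803 V; balancing electrons gives n = 2.
ΔG° = −nFE°cell = −(2)(96500)(+0.803) J/mol = −155 kJ/mol.

−155 kJ/mol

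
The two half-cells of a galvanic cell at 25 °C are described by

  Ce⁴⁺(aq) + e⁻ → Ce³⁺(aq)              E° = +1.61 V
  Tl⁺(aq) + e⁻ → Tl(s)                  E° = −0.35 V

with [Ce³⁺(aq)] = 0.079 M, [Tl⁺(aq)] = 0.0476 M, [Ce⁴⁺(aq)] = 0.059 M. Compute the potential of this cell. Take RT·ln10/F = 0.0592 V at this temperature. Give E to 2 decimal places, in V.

+2.03 V

Ce⁴⁺/Ce³⁺ is reduced (cathode, E° = +1.61 V) and Tl⁺/Tl is oxidized (anode).
E°cell = E°cat − E°an = +1.61 − (−0.35) = +1.96 V; n = 1.
For the overall reaction Ce⁴⁺(aq) + Tl(s) → Ce³⁺(aq) + Tl⁺(aq), Q = ([Ce³⁺(aq)]·[Tl⁺(aq)]) / [Ce⁴⁺(aq)] = 0.0637, giving log Q = −1.196.
E = E° − (0.0592/n)·log Q = +1.96 − (0.0592/1)(−1.196) = +2.03 V.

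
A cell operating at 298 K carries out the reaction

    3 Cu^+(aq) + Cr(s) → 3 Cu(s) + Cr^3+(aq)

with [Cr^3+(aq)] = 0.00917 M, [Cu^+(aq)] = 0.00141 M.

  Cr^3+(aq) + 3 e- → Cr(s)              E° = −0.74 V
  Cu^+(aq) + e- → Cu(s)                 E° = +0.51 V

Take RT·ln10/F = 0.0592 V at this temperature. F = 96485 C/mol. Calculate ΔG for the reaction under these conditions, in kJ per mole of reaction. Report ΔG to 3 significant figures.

The standard cell potential is +0.51 − (−0.74) = +1.25 V, with n = 3 electrons in the balanced equation.
The reaction quotient is [Cr^3+(aq)] / [Cu^+(aq)]^3 = 3.27×10^6; by Nernst, E = +1.25 − (0.0592/3)(6.515) = +1.1214 V.
Then ΔG = −nFE = −3 × 96485 × +1.1214 J/mol = −325 kJ/mol.

−325 kJ/mol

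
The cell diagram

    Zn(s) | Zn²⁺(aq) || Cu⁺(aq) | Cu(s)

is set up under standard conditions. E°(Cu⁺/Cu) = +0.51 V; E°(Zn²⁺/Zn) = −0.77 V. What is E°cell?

+1.28 V

By convention the left-hand electrode in cell notation is the anode (oxidation) and the right-hand electrode is the cathode (reduction).
E°cell = E°(right) − E°(left) = +0.51 − (−0.77) = +1.28 V.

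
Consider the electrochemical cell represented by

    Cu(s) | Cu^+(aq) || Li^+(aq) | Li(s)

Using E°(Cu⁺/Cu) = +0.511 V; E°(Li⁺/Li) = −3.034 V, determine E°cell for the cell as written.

By convention the left-hand electrode in cell notation is the anode (oxidation) and the right-hand electrode is the cathode (reduction).
E°cell = E°(right) − E°(left) = −3.034 − (+0.511) = −3.545 V.
The negative sign shows that, as written, the cell would require an external voltage to drive the reaction.

−3.545 V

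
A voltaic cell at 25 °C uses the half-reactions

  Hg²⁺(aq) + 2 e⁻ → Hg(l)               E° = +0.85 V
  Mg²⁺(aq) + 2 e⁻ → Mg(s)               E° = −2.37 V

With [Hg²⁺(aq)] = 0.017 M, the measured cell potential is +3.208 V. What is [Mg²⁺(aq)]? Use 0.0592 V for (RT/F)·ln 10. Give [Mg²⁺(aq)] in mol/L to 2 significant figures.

With Hg²⁺/Hg at the cathode and Mg²⁺/Mg at the anode, E°cell = +0.85 − (−2.37) = +3.22 V (n = 2).
From the Nernst equation, log Q = n(E° − E)/0.0592 = 2·(+3.22 − (+3.208))/0.0592 = 0.405.
The balanced reaction is Hg²⁺(aq) + Mg(s) → Hg(l) + Mg²⁺(aq), so Q = [Mg²⁺(aq)] / [Hg²⁺(aq)].
Isolating [Mg²⁺(aq)] in Q = 10^{0.405} yields log [Mg²⁺(aq)] = −1.365, i.e. 0.043 M.

0.043 M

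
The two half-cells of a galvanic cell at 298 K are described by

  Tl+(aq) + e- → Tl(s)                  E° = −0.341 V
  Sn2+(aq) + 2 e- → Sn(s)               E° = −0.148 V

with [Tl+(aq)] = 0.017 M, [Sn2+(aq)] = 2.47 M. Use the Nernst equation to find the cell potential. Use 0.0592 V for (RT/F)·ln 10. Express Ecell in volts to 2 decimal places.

Since E°(Sn²⁺/Sn) > E°(Tl⁺/Tl), Sn²⁺/Sn serves as the cathode.
E°cell = −0.148 − (−0.341) = +0.193 V, with n = 2 electrons transferred.
Balancing gives Sn2+(aq) + 2 Tl(s) → Sn(s) + 2 Tl+(aq); hence Q = [Tl+(aq)]^2 / [Sn2+(aq)] = 0.000117 (log Q = −3.932).
E = E° − (0.0592/n)·log Q = +0.193 − (0.0592/2)(−3.932) = +0.31 V.

+0.31 V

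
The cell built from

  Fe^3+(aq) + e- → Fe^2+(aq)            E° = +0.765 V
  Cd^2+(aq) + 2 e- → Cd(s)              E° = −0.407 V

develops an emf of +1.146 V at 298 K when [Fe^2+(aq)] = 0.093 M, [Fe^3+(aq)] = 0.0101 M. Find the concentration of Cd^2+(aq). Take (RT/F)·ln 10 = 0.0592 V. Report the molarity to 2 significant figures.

Fe³⁺/Fe²⁺ is the cathode (higher E°); E°cell = +0.765 − (−0.407) = +1.172 V with n = 2.
Since E = E° − (0.0592/n)·log Q, log Q = n(E° − E)/0.0592 = 0.878.
For 2 Fe^3+(aq) + Cd(s) → 2 Fe^2+(aq) + Cd^2+(aq), the reaction quotient is Q = ([Fe^2+(aq)]^2·[Cd^2+(aq)]) / [Fe^3+(aq)]^2.
Isolating [Cd^2+(aq)] in Q = 10^{0.878} yields log [Cd^2+(aq)] = −1.050, i.e. 0.089 M.

0.089 M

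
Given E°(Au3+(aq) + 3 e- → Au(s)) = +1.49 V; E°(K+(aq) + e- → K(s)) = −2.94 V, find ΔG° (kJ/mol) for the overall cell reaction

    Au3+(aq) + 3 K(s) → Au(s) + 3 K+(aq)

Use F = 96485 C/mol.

−1282 kJ/mol

In the reaction as written Au3+(aq) is reduced, so the Au³⁺/Au couple is the cathode and K⁺/K is the anode.
E°cell = +1.49 − (−2.94) = +4.43 V; balancing electrons gives n = 3.
ΔG° = −nFE°cell = −(3)(96485)(+4.43) J/mol = −1282 kJ/mol.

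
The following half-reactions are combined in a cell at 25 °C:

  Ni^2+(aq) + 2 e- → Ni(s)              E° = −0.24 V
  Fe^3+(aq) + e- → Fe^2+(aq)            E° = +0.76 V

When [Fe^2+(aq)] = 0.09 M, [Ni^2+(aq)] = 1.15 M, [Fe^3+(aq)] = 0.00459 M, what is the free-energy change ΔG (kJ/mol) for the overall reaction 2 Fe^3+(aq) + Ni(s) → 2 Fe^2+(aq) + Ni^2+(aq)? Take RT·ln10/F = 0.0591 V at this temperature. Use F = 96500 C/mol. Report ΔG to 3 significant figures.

The standard cell potential is +0.76 − (−0.24) = +1.00 V, with n = 2 electrons in the balanced equation.
Here Q = ([Fe^2+(aq)]^2·[Ni^2+(aq)]) / [Fe^3+(aq)]^2 = 442 (log Q = 2.646), giving E = +1.00 − (0.0591/2)·(2.646) = +0.9218 V.
Then ΔG = −nFE = −2 × 96500 × +0.9218 J/mol = −178 kJ/mol.

−178 kJ/mol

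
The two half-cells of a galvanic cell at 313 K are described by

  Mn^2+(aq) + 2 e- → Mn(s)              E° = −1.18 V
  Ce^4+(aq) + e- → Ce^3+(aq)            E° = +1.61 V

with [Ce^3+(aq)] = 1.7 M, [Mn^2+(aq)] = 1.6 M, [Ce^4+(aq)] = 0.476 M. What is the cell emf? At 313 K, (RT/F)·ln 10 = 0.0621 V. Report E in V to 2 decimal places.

The Ce⁴⁺/Ce³⁺ couple has the more positive E°, so it is the cathode; Mn²⁺/Mn is the anode.
E°cell = +1.61 − (−1.18) = +2.79 V, with n = 2 electrons transferred.
The balanced reaction is 2 Ce^4+(aq) + Mn(s) → 2 Ce^3+(aq) + Mn^2+(aq), so Q = ([Ce^3+(aq)]^2·[Mn^2+(aq)]) / [Ce^4+(aq)]^2 = 20.4 and log Q = 1.310.
By the Nernst equation, E = +2.79 − (0.0621/2)·(1.310) = +2.75 V.

+2.75 V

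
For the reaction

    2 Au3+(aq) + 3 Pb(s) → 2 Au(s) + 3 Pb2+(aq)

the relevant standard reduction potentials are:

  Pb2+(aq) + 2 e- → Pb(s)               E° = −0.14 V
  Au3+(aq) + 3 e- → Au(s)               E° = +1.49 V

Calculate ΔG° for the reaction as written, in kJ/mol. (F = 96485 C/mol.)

In the reaction as written Au3+(aq) is reduced, so the Au³⁺/Au couple is the cathode and Pb²⁺/Pb is the anode.
E°cell = +1.49 − (−0.14) = +1.63 V; balancing electrons gives n = 6.
ΔG° = −nFE°cell = −(6)(96485)(+1.63) J/mol = −944 kJ/mol.

−944 kJ/mol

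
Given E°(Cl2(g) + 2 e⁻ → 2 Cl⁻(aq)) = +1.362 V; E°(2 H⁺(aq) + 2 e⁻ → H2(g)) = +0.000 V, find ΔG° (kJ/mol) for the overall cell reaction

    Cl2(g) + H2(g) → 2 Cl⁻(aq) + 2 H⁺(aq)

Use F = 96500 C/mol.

−263 kJ/mol

In the reaction as written Cl2(g) is reduced, so the Cl₂/Cl⁻ couple is the cathode and 2H⁺/H₂ is the anode.
E°cell = +1.362 − (+0.000) = +1.362 V; balancing electrons gives n = 2.
ΔG° = −nFE°cell = −(2)(96500)(+1.362) J/mol = −263 kJ/mol.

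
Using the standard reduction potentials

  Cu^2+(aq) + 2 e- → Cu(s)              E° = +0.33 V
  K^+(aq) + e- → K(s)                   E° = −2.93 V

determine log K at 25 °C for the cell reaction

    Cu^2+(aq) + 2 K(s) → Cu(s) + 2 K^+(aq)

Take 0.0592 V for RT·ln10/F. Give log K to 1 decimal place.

The Cu²⁺/Cu couple is reduced (cathode); E°cell = +0.33 − (−2.93) = +3.26 V with n = 2.
At equilibrium E = 0, so log K = nE°cell / 0.0592 = (2)(+3.26) / 0.0592 = 110.1.

log K = 110.1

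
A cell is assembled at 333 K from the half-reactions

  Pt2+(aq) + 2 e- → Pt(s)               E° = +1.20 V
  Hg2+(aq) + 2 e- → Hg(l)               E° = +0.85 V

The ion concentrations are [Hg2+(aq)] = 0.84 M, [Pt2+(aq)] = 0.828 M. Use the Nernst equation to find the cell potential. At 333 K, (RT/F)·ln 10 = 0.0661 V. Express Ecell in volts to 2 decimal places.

Pt²⁺/Pt is reduced (cathode, E° = +1.20 V) and Hg²⁺/Hg is oxidized (anode).
E°cell = E°cat − E°an = +1.20 − (+0.85) = +0.35 V; n = 2.
For the overall reaction Pt2+(aq) + Hg(l) → Pt(s) + Hg2+(aq), Q = [Hg2+(aq)] / [Pt2+(aq)] = 1.01, giving log Q = 0.006.
E = E° − (0.0661/n)·log Q = +0.35 − (0.0661/2)(0.006) = +0.35 V.

+0.35 V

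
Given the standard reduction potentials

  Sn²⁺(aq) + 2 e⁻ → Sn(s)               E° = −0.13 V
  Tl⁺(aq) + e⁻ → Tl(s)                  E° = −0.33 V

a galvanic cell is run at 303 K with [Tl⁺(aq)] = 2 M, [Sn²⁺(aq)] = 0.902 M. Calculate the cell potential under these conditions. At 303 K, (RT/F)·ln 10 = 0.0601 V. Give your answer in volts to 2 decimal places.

The Sn²⁺/Sn couple has the more positive E°, so it is the cathode; Tl⁺/Tl is the anode.
E°cell = E°cat − E°an = −0.13 − (−0.33) = +0.20 V; n = 2.
For the overall reaction Sn²⁺(aq) + 2 Tl(s) → Sn(s) + 2 Tl⁺(aq), Q = [Tl⁺(aq)]^2 / [Sn²⁺(aq)] = 4.43, giving log Q = 0.647.
E = E° − (0.0601/n)·log Q = +0.20 − (0.0601/2)(0.647) = +0.18 V.

+0.18 V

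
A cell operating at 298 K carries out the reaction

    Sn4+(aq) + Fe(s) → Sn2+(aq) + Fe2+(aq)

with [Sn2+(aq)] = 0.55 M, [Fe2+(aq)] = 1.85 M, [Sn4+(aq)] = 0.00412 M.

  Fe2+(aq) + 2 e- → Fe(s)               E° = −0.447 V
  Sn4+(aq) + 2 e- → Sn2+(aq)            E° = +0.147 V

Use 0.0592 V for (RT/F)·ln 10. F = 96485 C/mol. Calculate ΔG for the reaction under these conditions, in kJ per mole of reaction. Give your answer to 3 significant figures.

The standard cell potential is +0.147 − (−0.447) = +0.594 V, with n = 2 electrons in the balanced equation.
Here Q = ([Sn2+(aq)]·[Fe2+(aq)]) / [Sn4+(aq)] = 247 (log Q = 2.393), giving E = +0.594 − (0.0592/2)·(2.393) = +0.5232 V.
ΔG = −nFE = −(2)(96485)(+0.5232) J/mol = −101 kJ/mol.

−101 kJ/mol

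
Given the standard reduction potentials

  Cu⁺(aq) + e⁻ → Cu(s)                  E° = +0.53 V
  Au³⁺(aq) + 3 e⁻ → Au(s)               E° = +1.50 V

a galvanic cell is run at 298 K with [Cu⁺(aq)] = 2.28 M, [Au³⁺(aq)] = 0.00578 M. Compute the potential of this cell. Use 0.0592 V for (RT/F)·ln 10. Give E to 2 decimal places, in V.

Au³⁺/Au is reduced (cathode, E° = +1.50 V) and Cu⁺/Cu is oxidized (anode).
E°cell = E°cat − E°an = +1.50 − (+0.53) = +0.97 V; n = 3.
Balancing gives Au³⁺(aq) + 3 Cu(s) → Au(s) + 3 Cu⁺(aq); hence Q = [Cu⁺(aq)]^3 / [Au³⁺(aq)] = 2.05×10^3 (log Q = 3.312).
E = E° − (0.0592/n)·log Q = +0.97 − (0.0592/3)(3.312) = +0.90 V.

+0.90 V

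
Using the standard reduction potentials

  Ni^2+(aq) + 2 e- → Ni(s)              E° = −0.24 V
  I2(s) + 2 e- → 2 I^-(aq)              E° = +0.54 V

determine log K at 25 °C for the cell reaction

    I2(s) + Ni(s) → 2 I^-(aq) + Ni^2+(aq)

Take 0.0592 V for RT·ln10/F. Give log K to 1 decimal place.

log K = 26.4

The I₂/I⁻ couple is reduced (cathode); E°cell = +0.54 − (−0.24) = +0.78 V with n = 2.
At equilibrium E = 0, so log K = nE°cell / 0.0592 = (2)(+0.78) / 0.0592 = 26.4.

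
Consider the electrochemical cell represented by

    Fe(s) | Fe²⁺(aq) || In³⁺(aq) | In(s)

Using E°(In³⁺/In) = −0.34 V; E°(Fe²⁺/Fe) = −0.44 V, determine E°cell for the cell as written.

+0.10 V

By convention the left-hand electrode in cell notation is the anode (oxidation) and the right-hand electrode is the cathode (reduction).
E°cell = E°(right) − E°(left) = −0.34 − (−0.44) = +0.10 V.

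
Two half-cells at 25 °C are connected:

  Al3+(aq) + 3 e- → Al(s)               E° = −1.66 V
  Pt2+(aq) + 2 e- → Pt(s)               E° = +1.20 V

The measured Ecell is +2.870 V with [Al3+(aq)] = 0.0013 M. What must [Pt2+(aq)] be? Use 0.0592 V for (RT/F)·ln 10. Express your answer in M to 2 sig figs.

0.026 M

The Pt²⁺/Pt couple has the larger reduction potential, so it is the cathode: E°cell = +1.20 − (−1.66) = +2.86 V and n = 6.
From the Nernst equation, log Q = n(E° − E)/0.0592 = 6·(+2.86 − (+2.870))/0.0592 = −1.014.
The balanced reaction is 3 Pt2+(aq) + 2 Al(s) → 3 Pt(s) + 2 Al3+(aq), so Q = [Al3+(aq)]^2 / [Pt2+(aq)]^3.
Solving for the unknown gives log [Pt2+(aq)] = −1.586, so [Pt2+(aq)] ≈ 0.026 M.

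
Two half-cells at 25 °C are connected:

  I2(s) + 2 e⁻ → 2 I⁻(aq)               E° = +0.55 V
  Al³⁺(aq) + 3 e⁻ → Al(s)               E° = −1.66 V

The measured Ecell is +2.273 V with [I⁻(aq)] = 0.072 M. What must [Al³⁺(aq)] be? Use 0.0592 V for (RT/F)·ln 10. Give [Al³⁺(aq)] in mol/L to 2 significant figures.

1.7 M

The I₂/I⁻ couple has the larger reduction potential, so it is the cathode: E°cell = +0.55 − (−1.66) = +2.21 V and n = 6.
Rearranging E = E° − (0.0592/n)·log Q gives log Q = 6(+2.21 − (+2.273))/0.0592 = −6.385.
For 3 I2(s) + 2 Al(s) → 6 I⁻(aq) + 2 Al³⁺(aq), the reaction quotient is Q = [I⁻(aq)]^6·[Al³⁺(aq)]^2.
Isolating [Al³⁺(aq)] in Q = 10^{−6.385} yields log [Al³⁺(aq)] = 0.236, i.e. 1.7 M.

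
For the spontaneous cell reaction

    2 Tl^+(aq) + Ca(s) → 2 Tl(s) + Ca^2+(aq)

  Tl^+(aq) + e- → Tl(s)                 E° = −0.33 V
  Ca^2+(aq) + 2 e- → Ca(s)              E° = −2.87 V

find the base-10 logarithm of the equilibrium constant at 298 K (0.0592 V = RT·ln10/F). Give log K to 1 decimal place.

log K = 85.8

The Tl⁺/Tl couple is reduced (cathode); E°cell = −0.33 − (−2.87) = +2.54 V with n = 2.
At equilibrium E = 0, so log K = nE°cell / 0.0592 = (2)(+2.54) / 0.0592 = 85.8.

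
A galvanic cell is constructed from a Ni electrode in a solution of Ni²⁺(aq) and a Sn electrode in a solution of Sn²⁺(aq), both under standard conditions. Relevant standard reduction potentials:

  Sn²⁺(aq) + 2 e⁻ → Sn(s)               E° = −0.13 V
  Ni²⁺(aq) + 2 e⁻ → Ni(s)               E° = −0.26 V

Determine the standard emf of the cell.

+0.13 V

Of the two couples in this cell, the one with the more positive reduction potential is reduced at the cathode: here that is Sn²⁺/Sn (−0.13 V); Ni²⁺/Ni (−0.26 V) is the anode.
E°cell = E°(cathode) − E°(anode) = −0.13 − (−0.26) = +0.13 V.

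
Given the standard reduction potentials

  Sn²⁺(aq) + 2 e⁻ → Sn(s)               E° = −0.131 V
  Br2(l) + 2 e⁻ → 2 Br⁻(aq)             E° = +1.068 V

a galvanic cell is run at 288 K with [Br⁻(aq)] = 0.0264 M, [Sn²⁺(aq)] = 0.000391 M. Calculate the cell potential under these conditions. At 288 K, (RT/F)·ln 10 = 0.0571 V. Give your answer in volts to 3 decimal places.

+1.386 V

Br₂/Br⁻ is reduced (cathode, E° = +1.068 V) and Sn²⁺/Sn is oxidized (anode).
E°cell = +1.068 − (−0.131) = +1.199 V, with n = 2 electrons transferred.
For the overall reaction Br2(l) + Sn(s) → 2 Br⁻(aq) + Sn²⁺(aq), Q = [Br⁻(aq)]^2·[Sn²⁺(aq)] = 2.73×10^−7, giving log Q = −6.565.
Applying E = E° − (RT ln10/nF)·log Q gives +1.199 − (0.0571/2)(−6.565) = +1.386 V.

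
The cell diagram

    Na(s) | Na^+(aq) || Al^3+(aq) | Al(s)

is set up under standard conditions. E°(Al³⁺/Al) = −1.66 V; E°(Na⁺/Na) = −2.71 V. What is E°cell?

By convention the left-hand electrode in cell notation is the anode (oxidation) and the right-hand electrode is the cathode (reduction).
E°cell = E°(right) − E°(left) = −1.66 − (−2.71) = +1.05 V.

+1.05 V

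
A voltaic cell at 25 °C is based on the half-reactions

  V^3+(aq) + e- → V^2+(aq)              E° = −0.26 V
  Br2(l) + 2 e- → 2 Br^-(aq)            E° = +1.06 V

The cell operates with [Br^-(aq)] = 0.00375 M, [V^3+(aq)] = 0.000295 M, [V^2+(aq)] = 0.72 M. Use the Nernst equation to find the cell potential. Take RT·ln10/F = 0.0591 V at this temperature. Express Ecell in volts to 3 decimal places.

+1.664 V

The Br₂/Br⁻ couple has the more positive E°, so it is the cathode; V³⁺/V²⁺ is the anode.
E°cell = E°cat − E°an = +1.06 − (−0.26) = +1.32 V; n = 2.
The balanced reaction is Br2(l) + 2 V^2+(aq) → 2 Br^-(aq) + 2 V^3+(aq), so Q = ([Br^-(aq)]^2·[V^3+(aq)]^2) / [V^2+(aq)]^2 = 2.36×10^−12 and log Q = −11.627.
Applying E = E° − (RT ln10/nF)·log Q gives +1.32 − (0.0591/2)(−11.627) = +1.664 V.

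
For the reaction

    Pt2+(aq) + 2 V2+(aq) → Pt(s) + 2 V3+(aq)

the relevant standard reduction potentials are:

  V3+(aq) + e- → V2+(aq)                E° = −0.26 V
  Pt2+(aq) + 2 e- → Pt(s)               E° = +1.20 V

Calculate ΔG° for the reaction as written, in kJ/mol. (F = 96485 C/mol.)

−282 kJ/mol

In the reaction as written Pt2+(aq) is reduced, so the Pt²⁺/Pt couple is the cathode and V³⁺/V²⁺ is the anode.
E°cell = +1.20 − (−0.26) = +1.46 V; balancing electrons gives n = 2.
ΔG° = −nFE°cell = −(2)(96485)(+1.46) J/mol = −282 kJ/mol.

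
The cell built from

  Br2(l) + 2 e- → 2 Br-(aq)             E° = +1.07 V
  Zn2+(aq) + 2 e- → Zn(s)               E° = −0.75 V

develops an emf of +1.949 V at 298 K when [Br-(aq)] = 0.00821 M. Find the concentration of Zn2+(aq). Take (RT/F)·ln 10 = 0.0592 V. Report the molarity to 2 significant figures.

0.65 M

With Br₂/Br⁻ at the cathode and Zn²⁺/Zn at the anode, E°cell = +1.07 − (−0.75) = +1.82 V (n = 2).
Since E = E° − (0.0592/n)·log Q, log Q = n(E° − E)/0.0592 = −4.358.
Balancing electrons gives Br2(l) + Zn(s) → 2 Br-(aq) + Zn2+(aq); thus Q = [Br-(aq)]^2·[Zn2+(aq)].
Solving for the unknown gives log [Zn2+(aq)] = −0.187, so [Zn2+(aq)] ≈ 0.65 M.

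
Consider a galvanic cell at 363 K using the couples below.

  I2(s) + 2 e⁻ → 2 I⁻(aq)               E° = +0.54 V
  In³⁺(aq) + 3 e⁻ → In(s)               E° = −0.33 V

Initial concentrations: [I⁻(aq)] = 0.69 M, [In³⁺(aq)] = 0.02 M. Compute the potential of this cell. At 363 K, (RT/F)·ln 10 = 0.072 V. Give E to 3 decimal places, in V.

I₂/I⁻ is reduced (cathode, E° = +0.54 V) and In³⁺/In is oxidized (anode).
E°cell = E°cat − E°an = +0.54 − (−0.33) = +0.87 V; n = 6.
Balancing gives 3 I2(s) + 2 In(s) → 6 I⁻(aq) + 2 In³⁺(aq); hence Q = [I⁻(aq)]^6·[In³⁺(aq)]^2 = 4.32×10^−5 (log Q = −4.365).
By the Nernst equation, E = +0.87 − (0.072/6)·(−4.365) = +0.922 V.

+0.922 V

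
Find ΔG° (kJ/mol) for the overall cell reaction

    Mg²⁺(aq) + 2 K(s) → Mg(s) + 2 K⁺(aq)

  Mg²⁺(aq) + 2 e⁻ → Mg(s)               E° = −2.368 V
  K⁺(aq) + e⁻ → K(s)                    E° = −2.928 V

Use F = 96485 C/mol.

In the reaction as written Mg²⁺(aq) is reduced, so the Mg²⁺/Mg couple is the cathode and K⁺/K is the anode.
E°cell = −2.368 − (−2.928) = +0.560 V; balancing electrons gives n = 2.
ΔG° = −nFE°cell = −(2)(96485)(+0.560) J/mol = −108 kJ/mol.

−108 kJ/mol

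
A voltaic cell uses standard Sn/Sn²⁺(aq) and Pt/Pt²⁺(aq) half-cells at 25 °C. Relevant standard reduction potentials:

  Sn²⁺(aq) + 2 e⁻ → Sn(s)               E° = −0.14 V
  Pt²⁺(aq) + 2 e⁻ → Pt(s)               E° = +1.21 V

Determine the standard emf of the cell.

Of the two couples in this cell, the one with the more positive reduction potential is reduced at the cathode: here that is Pt²⁺/Pt (+1.21 V); Sn²⁺/Sn (−0.14 V) is the anode.
E°cell = E°(cathode) − E°(anode) = +1.21 − (−0.14) = +1.35 V.

+1.35 V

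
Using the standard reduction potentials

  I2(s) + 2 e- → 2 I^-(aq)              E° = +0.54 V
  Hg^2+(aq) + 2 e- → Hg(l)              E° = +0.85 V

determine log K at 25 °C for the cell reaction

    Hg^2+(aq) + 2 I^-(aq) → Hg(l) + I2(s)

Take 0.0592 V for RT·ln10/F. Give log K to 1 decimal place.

The Hg²⁺/Hg couple is reduced (cathode); E°cell = +0.85 − (+0.54) = +0.31 V with n = 2.
At equilibrium E = 0, so log K = nE°cell / 0.0592 = (2)(+0.31) / 0.0592 = 10.5.

log K = 10.5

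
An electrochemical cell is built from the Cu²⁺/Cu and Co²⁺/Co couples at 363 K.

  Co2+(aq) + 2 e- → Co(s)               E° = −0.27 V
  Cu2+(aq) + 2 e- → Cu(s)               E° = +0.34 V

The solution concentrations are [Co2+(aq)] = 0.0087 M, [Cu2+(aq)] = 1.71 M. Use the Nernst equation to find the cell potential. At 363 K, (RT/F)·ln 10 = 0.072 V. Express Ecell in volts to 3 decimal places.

The Cu²⁺/Cu couple has the more positive E°, so it is the cathode; Co²⁺/Co is the anode.
The standard potential is +0.34 − (−0.27) = +0.61 V and the balanced reaction transfers n = 2 electrons.
For the overall reaction Cu2+(aq) + Co(s) → Cu(s) + Co2+(aq), Q = [Co2+(aq)] / [Cu2+(aq)] = 0.00509, giving log Q = −2.293.
By the Nernst equation, E = +0.61 − (0.072/2)·(−2.293) = +0.693 V.

+0.693 V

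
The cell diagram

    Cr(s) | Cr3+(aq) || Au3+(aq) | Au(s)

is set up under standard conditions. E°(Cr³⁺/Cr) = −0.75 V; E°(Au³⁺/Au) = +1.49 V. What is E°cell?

By convention the left-hand electrode in cell notation is the anode (oxidation) and the right-hand electrode is the cathode (reduction).
E°cell = E°(right) − E°(left) = +1.49 − (−0.75) = +2.24 V.

+2.24 V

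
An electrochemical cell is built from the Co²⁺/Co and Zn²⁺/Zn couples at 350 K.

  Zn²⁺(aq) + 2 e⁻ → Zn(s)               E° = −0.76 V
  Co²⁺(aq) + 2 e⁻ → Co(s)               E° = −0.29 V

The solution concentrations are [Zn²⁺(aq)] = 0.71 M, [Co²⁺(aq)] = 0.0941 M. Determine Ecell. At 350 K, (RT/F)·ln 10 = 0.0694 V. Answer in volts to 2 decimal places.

+0.44 V

The Co²⁺/Co couple has the more positive E°, so it is the cathode; Zn²⁺/Zn is the anode.
E°cell = −0.29 − (−0.76) = +0.47 V, with n = 2 electrons transferred.
Balancing gives Co²⁺(aq) + Zn(s) → Co(s) + Zn²⁺(aq); hence Q = [Zn²⁺(aq)] / [Co²⁺(aq)] = 7.55 (log Q = 0.878).
E = E° − (0.0694/n)·log Q = +0.47 − (0.0694/2)(0.878) = +0.44 V.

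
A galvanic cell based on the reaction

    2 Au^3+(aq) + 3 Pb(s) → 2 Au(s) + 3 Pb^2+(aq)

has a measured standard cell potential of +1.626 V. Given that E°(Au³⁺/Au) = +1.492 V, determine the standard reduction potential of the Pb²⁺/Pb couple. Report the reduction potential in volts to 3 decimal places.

In the reaction as written the Au³⁺/Au couple is reduced (cathode) and Pb²⁺/Pb is oxidized (anode), so E°cell = E°(Au³⁺/Au) − E°(Pb²⁺/Pb).
E°(Pb²⁺/Pb) = E°(cathode) − E°cell = +1.492 − (+1.626) = −0.134 V.

−0.134 V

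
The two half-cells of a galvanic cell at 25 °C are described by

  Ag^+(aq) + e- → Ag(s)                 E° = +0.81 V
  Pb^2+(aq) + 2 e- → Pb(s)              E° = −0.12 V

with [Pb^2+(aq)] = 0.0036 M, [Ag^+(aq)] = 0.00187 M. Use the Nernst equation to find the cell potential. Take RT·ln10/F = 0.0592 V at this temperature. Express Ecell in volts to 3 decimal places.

The Ag⁺/Ag couple has the more positive E°, so it is the cathode; Pb²⁺/Pb is the anode.
The standard potential is +0.81 − (−0.12) = +0.93 V and the balanced reaction transfers n = 2 electrons.
The balanced reaction is 2 Ag^+(aq) + Pb(s) → 2 Ag(s) + Pb^2+(aq), so Q = [Pb^2+(aq)] / [Ag^+(aq)]^2 = 1.03×10^3 and log Q = 3.013.
E = E° − (0.0592/n)·log Q = +0.93 − (0.0592/2)(3.013) = +0.841 V.

+0.841 V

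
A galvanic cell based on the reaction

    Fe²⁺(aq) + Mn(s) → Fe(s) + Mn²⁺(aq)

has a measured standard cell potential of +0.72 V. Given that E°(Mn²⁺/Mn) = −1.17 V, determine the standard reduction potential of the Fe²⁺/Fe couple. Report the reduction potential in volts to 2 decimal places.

In the reaction as written the Fe²⁺/Fe couple is reduced (cathode) and Mn²⁺/Mn is oxidized (anode), so E°cell = E°(Fe²⁺/Fe) − E°(Mn²⁺/Mn).
E°(Fe²⁺/Fe) = E°cell + E°(anode) = +0.72 + (−1.17) = −0.45 V.

−0.45 V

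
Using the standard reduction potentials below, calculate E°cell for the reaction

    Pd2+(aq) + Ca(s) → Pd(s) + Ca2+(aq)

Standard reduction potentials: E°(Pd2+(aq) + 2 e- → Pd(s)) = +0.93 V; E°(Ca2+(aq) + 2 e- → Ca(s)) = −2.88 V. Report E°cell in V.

+3.81 V

In the reaction as written, Pd2+(aq) is reduced (cathode) and Ca2+(aq) is produced by oxidation at the anode.
E°cell = E°(cathode) − E°(anode) = +0.93 − (−2.88) = +3.81 V.
The positive value indicates the reaction is spontaneous as written.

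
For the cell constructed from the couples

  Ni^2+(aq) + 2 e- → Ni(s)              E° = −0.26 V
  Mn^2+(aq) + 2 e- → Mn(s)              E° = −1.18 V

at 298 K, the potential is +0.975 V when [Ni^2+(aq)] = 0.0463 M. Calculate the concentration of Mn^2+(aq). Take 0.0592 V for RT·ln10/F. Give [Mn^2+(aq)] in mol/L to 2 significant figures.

0.00064 M

The Ni²⁺/Ni couple has the larger reduction potential, so it is the cathode: E°cell = −0.26 − (−1.18) = +0.92 V and n = 2.
From the Nernst equation, log Q = n(E° − E)/0.0592 = 2·(+0.92 − (+0.975))/0.0592 = −1.858.
The balanced reaction is Ni^2+(aq) + Mn(s) → Ni(s) + Mn^2+(aq), so Q = [Mn^2+(aq)] / [Ni^2+(aq)].
Substituting the known concentrations and solving, log [Mn^2+(aq)] = −3.192 and [Mn^2+(aq)] = 0.00064 M.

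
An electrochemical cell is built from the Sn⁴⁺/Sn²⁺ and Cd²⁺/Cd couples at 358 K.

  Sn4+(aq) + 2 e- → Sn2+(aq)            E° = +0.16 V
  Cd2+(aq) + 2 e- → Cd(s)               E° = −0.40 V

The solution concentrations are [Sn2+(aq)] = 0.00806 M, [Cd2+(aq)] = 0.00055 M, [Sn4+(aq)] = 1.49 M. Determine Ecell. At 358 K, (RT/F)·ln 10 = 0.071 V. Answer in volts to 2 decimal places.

+0.76 V

Sn⁴⁺/Sn²⁺ is reduced (cathode, E° = +0.16 V) and Cd²⁺/Cd is oxidized (anode).
The standard potential is +0.16 − (−0.40) = +0.56 V and the balanced reaction transfers n = 2 electrons.
For the overall reaction Sn4+(aq) + Cd(s) → Sn2+(aq) + Cd2+(aq), Q = ([Sn2+(aq)]·[Cd2+(aq)]) / [Sn4+(aq)] = 2.98×10^−6, giving log Q = −5.526.
E = E° − (0.071/n)·log Q = +0.56 − (0.071/2)(−5.526) = +0.76 V.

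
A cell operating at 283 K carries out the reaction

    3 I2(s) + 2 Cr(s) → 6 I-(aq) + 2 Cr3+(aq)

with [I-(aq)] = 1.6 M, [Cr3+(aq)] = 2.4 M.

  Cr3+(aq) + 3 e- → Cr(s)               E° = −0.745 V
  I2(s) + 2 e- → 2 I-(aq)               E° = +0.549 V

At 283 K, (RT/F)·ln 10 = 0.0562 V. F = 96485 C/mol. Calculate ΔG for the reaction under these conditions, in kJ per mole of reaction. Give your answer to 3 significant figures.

E°cell = +0.549 − (−0.745) = +1.294 V; the balanced reaction transfers n = 6 electrons.
Q = [I-(aq)]^6·[Cr3+(aq)]^2 = 96.6, so log Q = 1.985 and E = +1.294 − (0.0562/6)(1.985) = +1.2754 V.
Finally ΔG = −nFE = −(6)(96485 C/mol)(+1.2754 V) = −738 kJ/mol.

−738 kJ/mol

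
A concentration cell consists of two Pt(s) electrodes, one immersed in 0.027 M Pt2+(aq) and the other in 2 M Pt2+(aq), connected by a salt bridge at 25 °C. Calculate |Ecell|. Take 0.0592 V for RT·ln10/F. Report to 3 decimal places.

0.055 V

For a concentration cell E°cell = 0, since both electrodes use the same couple.
The compartment with the higher Pt2+(aq) concentration (2 M) acts as the cathode; ions are reduced there and produced at the dilute (0.027 M) anode.
With n = 2, Ecell = −(0.0592/2)·log([dilute]/[conc]) = −(0.0592/2)·log(0.027/2) = +0.055 V.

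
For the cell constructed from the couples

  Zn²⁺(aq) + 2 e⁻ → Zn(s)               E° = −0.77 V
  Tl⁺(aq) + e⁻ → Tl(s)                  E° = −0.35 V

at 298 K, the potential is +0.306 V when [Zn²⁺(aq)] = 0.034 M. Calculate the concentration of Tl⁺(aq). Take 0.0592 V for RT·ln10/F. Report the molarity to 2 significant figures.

Tl⁺/Tl is the cathode (higher E°); E°cell = −0.35 − (−0.77) = +0.42 V with n = 2.
Since E = E° − (0.0592/n)·log Q, log Q = n(E° − E)/0.0592 = 3.851.
The balanced reaction is 2 Tl⁺(aq) + Zn(s) → 2 Tl(s) + Zn²⁺(aq), so Q = [Zn²⁺(aq)] / [Tl⁺(aq)]^2.
Isolating [Tl⁺(aq)] in Q = 10^{3.851} yields log [Tl⁺(aq)] = −2.660, i.e. 0.0022 M.

0.0022 M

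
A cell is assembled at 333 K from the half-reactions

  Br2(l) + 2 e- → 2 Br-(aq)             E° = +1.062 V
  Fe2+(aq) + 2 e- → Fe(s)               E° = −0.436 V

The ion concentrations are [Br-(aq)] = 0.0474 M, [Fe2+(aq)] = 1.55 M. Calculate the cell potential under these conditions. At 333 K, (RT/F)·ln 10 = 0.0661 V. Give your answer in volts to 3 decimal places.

Br₂/Br⁻ is reduced (cathode, E° = +1.062 V) and Fe²⁺/Fe is oxidized (anode).
The standard potential is +1.062 − (−0.436) = +1.498 V and the balanced reaction transfers n = 2 electrons.
The balanced reaction is Br2(l) + Fe(s) → 2 Br-(aq) + Fe2+(aq), so Q = [Br-(aq)]^2·[Fe2+(aq)] = 0.00348 and log Q = −2.458.
By the Nernst equation, E = +1.498 − (0.0661/2)·(−2.458) = +1.579 V.

+1.579 V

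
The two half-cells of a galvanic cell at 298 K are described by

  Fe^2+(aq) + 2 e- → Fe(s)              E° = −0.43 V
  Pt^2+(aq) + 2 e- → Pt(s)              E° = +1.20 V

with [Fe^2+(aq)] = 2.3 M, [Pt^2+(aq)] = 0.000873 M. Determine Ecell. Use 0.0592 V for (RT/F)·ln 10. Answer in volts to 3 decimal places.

+1.529 V

Pt²⁺/Pt is reduced (cathode, E° = +1.20 V) and Fe²⁺/Fe is oxidized (anode).
E°cell = +1.20 − (−0.43) = +1.63 V, with n = 2 electrons transferred.
Balancing gives Pt^2+(aq) + Fe(s) → Pt(s) + Fe^2+(aq); hence Q = [Fe^2+(aq)] / [Pt^2+(aq)] = 2.63×10^3 (log Q = 3.421).
By the Nernst equation, E = +1.63 − (0.0592/2)·(3.421) = +1.529 V.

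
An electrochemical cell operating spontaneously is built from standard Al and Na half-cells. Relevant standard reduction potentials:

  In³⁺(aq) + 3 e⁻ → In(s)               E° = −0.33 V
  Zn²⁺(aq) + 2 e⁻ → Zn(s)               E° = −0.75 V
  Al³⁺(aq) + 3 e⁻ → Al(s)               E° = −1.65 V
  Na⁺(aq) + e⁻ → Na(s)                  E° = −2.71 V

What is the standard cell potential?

The Al³⁺/Al couple has the higher E°, so Al ion is reduced (cathode) and Na is oxidized (anode).
E°cell = E°(cathode) − E°(anode) = −1.65 − (−2.71) = +1.06 V.

+1.06 V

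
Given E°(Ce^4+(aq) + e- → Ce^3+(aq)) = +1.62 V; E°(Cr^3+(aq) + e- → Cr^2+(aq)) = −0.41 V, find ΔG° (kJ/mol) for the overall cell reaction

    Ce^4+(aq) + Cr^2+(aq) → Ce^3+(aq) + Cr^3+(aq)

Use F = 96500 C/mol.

−196 kJ/mol

In the reaction as written Ce^4+(aq) is reduced, so the Ce⁴⁺/Ce³⁺ couple is the cathode and Cr³⁺/Cr²⁺ is the anode.
E°cell = +1.62 − (−0.41) = +2.03 V; balancing electrons gives n = 1.
ΔG° = −nFE°cell = −(1)(96500)(+2.03) J/mol = −196 kJ/mol.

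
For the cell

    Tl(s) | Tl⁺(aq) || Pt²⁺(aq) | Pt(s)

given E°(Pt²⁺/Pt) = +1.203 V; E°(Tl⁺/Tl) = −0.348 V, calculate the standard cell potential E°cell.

+1.551 V

By convention the left-hand electrode in cell notation is the anode (oxidation) and the right-hand electrode is the cathode (reduction).
E°cell = E°(right) − E°(left) = +1.203 − (−0.348) = +1.551 V.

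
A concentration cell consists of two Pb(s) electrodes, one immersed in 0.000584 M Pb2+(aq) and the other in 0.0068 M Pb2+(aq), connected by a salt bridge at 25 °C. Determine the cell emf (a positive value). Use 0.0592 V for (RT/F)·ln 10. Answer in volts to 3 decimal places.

For a concentration cell E°cell = 0, since both electrodes use the same couple.
The compartment with the higher Pb2+(aq) concentration (0.0068 M) acts as the cathode; ions are reduced there and produced at the dilute (0.000584 M) anode.
With n = 2, Ecell = −(0.0592/2)·log([dilute]/[conc]) = −(0.0592/2)·log(0.000584/0.0068) = +0.032 V.

0.032 V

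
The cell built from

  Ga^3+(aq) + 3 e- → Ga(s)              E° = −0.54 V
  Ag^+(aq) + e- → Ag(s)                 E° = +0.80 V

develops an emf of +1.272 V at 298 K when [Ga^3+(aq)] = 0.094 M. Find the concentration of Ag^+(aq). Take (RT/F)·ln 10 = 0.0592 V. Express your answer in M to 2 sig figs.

0.032 M

The Ag⁺/Ag couple has the larger reduction potential, so it is the cathode: E°cell = +0.80 − (−0.54) = +1.34 V and n = 3.
From the Nernst equation, log Q = n(E° − E)/0.0592 = 3·(+1.34 − (+1.272))/0.0592 = 3.446.
For 3 Ag^+(aq) + Ga(s) → 3 Ag(s) + Ga^3+(aq), the reaction quotient is Q = [Ga^3+(aq)] / [Ag^+(aq)]^3.
Substituting the known concentrations and solving, log [Ag^+(aq)] = −1.491 and [Ag^+(aq)] = 0.032 M.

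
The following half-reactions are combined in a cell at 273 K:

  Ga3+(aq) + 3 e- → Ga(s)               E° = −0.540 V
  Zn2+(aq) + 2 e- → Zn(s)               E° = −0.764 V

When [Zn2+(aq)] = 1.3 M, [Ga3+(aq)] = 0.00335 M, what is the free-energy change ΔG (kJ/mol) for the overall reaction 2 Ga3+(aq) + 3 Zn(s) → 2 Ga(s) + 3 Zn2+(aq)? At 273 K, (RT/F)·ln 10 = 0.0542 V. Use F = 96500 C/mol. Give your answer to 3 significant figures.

E°cell = −0.540 − (−0.764) = +0.224 V; the balanced reaction transfers n = 6 electrons.
The reaction quotient is [Zn2+(aq)]^3 / [Ga3+(aq)]^2 = 1.96×10^5; by Nernst, E = +0.224 − (0.0542/6)(5.292) = +0.1762 V.
Then ΔG = −nFE = −6 × 96500 × +0.1762 J/mol = −102 kJ/mol.

−102 kJ/mol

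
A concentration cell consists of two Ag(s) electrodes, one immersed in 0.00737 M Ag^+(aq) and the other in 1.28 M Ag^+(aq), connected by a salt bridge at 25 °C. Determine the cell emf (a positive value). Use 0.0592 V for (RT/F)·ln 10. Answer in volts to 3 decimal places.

For a concentration cell E°cell = 0, since both electrodes use the same couple.
The compartment with the higher Ag^+(aq) concentration (1.28 M) acts as the cathode; ions are reduced there and produced at the dilute (0.00737 M) anode.
With n = 1, Ecell = −(0.0592/1)·log([dilute]/[conc]) = −(0.0592/1)·log(0.00737/1.28) = +0.133 V.

0.133 V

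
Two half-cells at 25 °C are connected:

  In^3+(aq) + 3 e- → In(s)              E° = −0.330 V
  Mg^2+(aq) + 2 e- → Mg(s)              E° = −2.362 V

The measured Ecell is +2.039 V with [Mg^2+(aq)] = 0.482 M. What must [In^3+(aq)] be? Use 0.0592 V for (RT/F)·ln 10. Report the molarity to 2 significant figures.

In³⁺/In is the cathode (higher E°); E°cell = −0.330 − (−2.362) = +2.032 V with n = 6.
Since E = E° − (0.0592/n)·log Q, log Q = n(E° − E)/0.0592 = −0.709.
For 2 In^3+(aq) + 3 Mg(s) → 2 In(s) + 3 Mg^2+(aq), the reaction quotient is Q = [Mg^2+(aq)]^3 / [In^3+(aq)]^2.
Substituting the known concentrations and solving, log [In^3+(aq)] = −0.121 and [In^3+(aq)] = 0.76 M.

0.76 M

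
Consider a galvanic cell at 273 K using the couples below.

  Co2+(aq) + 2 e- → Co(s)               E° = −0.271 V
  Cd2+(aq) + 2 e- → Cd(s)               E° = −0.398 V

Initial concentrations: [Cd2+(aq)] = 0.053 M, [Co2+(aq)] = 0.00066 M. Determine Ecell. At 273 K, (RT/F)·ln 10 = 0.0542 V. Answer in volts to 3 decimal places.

Co²⁺/Co is reduced (cathode, E° = −0.271 V) and Cd²⁺/Cd is oxidized (anode).
E°cell = −0.271 − (−0.398) = +0.127 V, with n = 2 electrons transferred.
Balancing gives Co2+(aq) + Cd(s) → Co(s) + Cd2+(aq); hence Q = [Cd2+(aq)] / [Co2+(aq)] = 80.3 (log Q = 1.905).
E = E° − (0.0542/n)·log Q = +0.127 − (0.0542/2)(1.905) = +0.075 V.

+0.075 V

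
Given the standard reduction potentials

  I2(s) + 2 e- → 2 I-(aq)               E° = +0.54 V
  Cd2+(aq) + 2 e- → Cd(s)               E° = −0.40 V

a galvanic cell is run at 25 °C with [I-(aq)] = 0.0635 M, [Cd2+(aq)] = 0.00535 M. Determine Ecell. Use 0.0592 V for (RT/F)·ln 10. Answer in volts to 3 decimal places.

Since E°(I₂/I⁻) > E°(Cd²⁺/Cd), I₂/I⁻ serves as the cathode.
E°cell = E°cat − E°an = +0.54 − (−0.40) = +0.94 V; n = 2.
For the overall reaction I2(s) + Cd(s) → 2 I-(aq) + Cd2+(aq), Q = [I-(aq)]^2·[Cd2+(aq)] = 2.16×10^−5, giving log Q = −4.666.
By the Nernst equation, E = +0.94 − (0.0592/2)·(−4.666) = +1.078 V.

+1.078 V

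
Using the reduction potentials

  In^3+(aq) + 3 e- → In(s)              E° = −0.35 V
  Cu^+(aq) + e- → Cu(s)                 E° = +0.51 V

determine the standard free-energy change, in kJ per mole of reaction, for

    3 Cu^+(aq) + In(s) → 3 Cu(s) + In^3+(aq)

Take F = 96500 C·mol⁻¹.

−249 kJ/mol

In the reaction as written Cu^+(aq) is reduced, so the Cu⁺/Cu couple is the cathode and In³⁺/In is the anode.
E°cell = +0.51 − (−0.35) = +0.86 V; balancing electrons gives n = 3.
ΔG° = −nFE°cell = −(3)(96500)(+0.86) J/mol = −249 kJ/mol.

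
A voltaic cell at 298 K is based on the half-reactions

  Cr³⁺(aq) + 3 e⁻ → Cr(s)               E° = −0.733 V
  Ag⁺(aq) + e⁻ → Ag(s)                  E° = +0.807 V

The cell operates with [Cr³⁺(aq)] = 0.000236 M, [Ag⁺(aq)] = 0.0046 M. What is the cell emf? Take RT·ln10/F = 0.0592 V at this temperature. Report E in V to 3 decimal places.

Ag⁺/Ag is reduced (cathode, E° = +0.807 V) and Cr³⁺/Cr is oxidized (anode).
E°cell = +0.807 − (−0.733) = +1.540 V, with n = 3 electrons transferred.
Balancing gives 3 Ag⁺(aq) + Cr(s) → 3 Ag(s) + Cr³⁺(aq); hence Q = [Cr³⁺(aq)] / [Ag⁺(aq)]^3 = 2.42×10^3 (log Q = 3.385).
By the Nernst equation, E = +1.540 − (0.0592/3)·(3.385) = +1.473 V.

+1.473 V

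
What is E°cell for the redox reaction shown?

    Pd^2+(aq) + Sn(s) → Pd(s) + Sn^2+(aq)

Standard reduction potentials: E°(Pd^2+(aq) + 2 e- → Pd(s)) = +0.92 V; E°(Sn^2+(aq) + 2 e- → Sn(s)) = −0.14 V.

Pd^2+(aq) gains electrons, so the Pd²⁺/Pd couple is the cathode; the Sn²⁺/Sn couple is the anode.
E°cell = E°(cathode) − E°(anode) = +0.92 − (−0.14) = +1.06 V.

+1.06 V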